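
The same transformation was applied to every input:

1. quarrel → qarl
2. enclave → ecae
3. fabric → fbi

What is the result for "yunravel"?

In each case the input is transformed by: keep every other character starting from the first (positions 1st, 3rd, 5th, ...).
Applying that to "yunravel" gives "ynae".

ynae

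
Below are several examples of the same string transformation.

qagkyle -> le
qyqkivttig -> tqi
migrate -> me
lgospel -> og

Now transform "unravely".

Each output is the input with this applied: sort the characters into reverse alphabetical order, then keep one character in every 3, starting at position 3 (positions 3rd, 6th, 9th, ...).
For "unravely", step one produces "yvurnlea"; step two turns that into "ul".

ul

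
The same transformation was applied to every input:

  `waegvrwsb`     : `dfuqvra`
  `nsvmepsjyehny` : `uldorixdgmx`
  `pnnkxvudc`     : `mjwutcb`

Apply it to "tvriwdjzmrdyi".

The pattern: shift every letter 1 place backward in the alphabet (wrapping around), then delete the first 2 characters.
So "tvriwdjzmrdyi" becomes "qhvciylqcxh".

qhvciylqcxh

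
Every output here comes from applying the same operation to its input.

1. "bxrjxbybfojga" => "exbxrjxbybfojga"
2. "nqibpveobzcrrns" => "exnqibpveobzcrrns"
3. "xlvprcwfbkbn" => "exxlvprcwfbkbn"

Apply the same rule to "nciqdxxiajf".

The transformation: prepend "ex".
Applying that to "nciqdxxiajf" gives "exnciqdxxiajf".

exnciqdxxiajf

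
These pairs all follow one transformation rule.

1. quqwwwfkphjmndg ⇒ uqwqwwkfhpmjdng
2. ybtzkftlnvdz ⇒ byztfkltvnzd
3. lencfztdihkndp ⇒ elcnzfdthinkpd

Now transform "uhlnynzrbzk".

In each case the input is transformed by: swap each adjacent pair of characters (1↔2, 3↔4, ...).
"uhlnynzrbzk" → "hunlnyrzzbk".

hunlnyrzzbk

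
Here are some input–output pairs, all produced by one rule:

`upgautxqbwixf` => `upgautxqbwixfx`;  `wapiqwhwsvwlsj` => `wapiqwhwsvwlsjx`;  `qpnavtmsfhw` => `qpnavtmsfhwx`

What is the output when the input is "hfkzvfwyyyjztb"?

hfkzvfwyyyjztbx

The transformation: append "x".
"hfkzvfwyyyjztb" → "hfkzvfwyyyjztbx".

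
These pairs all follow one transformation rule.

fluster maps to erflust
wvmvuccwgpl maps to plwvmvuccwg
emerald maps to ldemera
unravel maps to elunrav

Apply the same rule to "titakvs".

vstitak

In each case the input is transformed by: move the last 2 characters to the front (rotate right by 2).
Applying that to "titakvs" gives "vstitak".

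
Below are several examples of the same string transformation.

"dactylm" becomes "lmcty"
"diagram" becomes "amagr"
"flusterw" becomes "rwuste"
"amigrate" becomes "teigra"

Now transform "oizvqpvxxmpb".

The rule is to delete the first 2 characters, then move the last 2 characters to the front (rotate right by 2).
For "oizvqpvxxmpb" the result is "pbzvqpvxxm".
(Check on "flusterw": → "usterw" → "rwuste" ✓)

pbzvqpvxxm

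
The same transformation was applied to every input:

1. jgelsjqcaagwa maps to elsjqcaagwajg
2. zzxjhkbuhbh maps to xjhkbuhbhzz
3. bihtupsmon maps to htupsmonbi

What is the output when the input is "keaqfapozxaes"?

aqfapozxaeske

The transformation: move the first 2 characters to the end (rotate left by 2).
Applying that to "keaqfapozxaes" gives "aqfapozxaeske".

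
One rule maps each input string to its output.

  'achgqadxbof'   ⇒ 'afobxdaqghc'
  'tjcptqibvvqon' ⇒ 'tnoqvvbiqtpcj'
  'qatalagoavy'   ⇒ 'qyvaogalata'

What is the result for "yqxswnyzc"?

yczynwsxq

Looking at the pairs, the operation is to move the first character to the end, then reverse the string.
Applying both steps to "yqxswnyzc": "qxswnyzcy", then "yczynwsxq".
(Check on "qatalagoavy": → "atalagoavyq" → "qyvaogalata" ✓)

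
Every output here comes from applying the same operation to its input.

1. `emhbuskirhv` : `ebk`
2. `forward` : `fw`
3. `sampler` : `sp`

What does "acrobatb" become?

Rule — move the last 2 characters to the front (rotate right by 2), then keep one character in every 3, starting at position 3 (positions 3rd, 6th, 9th, ...).
Applying both steps to "acrobatb": "tbacroba", then "ao".

ao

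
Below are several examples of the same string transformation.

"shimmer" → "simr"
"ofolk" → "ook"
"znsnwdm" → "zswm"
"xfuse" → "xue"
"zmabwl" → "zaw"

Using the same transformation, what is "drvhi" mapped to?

Looking at the pairs, the operation is to keep every other character starting from the first (positions 1st, 3rd, 5th, ...).
For "drvhi" the result is "dvi".

dvi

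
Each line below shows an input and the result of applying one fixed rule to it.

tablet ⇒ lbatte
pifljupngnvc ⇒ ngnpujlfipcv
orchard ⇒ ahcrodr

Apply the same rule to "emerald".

aremedl

In each case the input is transformed by: move the last 2 characters to the front (rotate right by 2), then reverse the string.
Applying both steps to "emerald": "ldemera", then "aremedl".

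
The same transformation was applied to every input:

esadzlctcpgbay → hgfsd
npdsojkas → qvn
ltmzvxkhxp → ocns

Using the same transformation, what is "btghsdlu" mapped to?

What's happening: keep one character in every 3, starting at position 1 (positions 1st, 4th, 7th, ...), then shift every letter 3 places forward in the alphabet (wrapping around).
On "btghsdlu": the first step gives "bhl", and the second then gives "eko".

eko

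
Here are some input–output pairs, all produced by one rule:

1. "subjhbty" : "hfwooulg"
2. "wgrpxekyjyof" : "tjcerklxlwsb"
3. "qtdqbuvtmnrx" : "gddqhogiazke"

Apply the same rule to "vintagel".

vigatnyr

What's happening: swap each adjacent pair of characters (1↔2, 3↔4, ...), then shift every letter 13 places forward in the alphabet (wrapping around) — i.e. ROT13.
"vintagel" → "ivtngale" → "vigatnyr".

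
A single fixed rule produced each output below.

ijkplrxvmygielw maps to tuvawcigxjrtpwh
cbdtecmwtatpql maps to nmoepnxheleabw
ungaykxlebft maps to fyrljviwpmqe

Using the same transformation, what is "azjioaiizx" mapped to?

lkutzlttki

What's happening: shift every letter 11 places forward in the alphabet (wrapping around).
On "azjioaiizx" that produces "lkutzlttki".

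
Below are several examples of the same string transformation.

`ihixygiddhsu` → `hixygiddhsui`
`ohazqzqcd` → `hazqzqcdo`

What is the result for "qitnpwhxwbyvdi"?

Looking at the pairs, the operation is to move the first character to the end.
Doing the same to "qitnpwhxwbyvdi": "itnpwhxwbyvdiq".

itnpwhxwbyvdiq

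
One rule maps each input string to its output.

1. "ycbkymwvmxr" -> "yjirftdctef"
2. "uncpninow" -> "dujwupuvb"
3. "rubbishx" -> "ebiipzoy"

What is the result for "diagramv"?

Looking at the pairs, the operation is to swap the first and last characters, then shift every letter 7 places forward in the alphabet (wrapping around).
Applying both steps to "diagramv": "viagramd", then "cphnyhtk".

cphnyhtk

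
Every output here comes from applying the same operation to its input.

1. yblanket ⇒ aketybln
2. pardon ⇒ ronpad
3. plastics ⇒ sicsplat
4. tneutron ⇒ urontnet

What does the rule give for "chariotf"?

rotfchai

What's happening: swap the front and back halves of the string, then swap the first and last characters.
For "chariotf", step one produces "iotfchar"; step two turns that into "rotfchai".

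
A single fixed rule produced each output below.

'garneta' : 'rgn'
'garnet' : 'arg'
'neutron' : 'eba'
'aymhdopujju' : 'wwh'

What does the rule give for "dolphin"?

Looking at the pairs, the operation is to shift every letter 13 places forward in the alphabet (wrapping around) — i.e. ROT13, then keep only the last 3 characters.
"dolphin" → "qbycuva" → "uva".

uva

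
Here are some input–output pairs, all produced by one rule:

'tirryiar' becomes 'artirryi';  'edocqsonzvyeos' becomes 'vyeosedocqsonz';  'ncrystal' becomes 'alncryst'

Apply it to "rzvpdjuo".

uorzvpdj

Each output is the input with this applied: swap the front and back halves of the string, then move the first 2 characters to the end (rotate left by 2).
Working it through for "rzvpdjuo": intermediate "djuorzvp", final "uorzvpdj".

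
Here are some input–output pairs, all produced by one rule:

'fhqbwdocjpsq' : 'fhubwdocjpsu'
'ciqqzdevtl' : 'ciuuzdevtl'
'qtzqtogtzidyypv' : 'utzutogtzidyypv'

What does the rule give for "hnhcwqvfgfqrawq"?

hnhcwuvfgfurawu

Rule — replace every "q" with "u".
For "hnhcwqvfgfqrawq" the result is "hnhcwuvfgfurawu".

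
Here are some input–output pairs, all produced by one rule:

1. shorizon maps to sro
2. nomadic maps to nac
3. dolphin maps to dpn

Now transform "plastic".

psc

The rule is to keep one character in every 3, starting at position 1 (positions 1st, 4th, 7th, ...).
"plastic" → "psc".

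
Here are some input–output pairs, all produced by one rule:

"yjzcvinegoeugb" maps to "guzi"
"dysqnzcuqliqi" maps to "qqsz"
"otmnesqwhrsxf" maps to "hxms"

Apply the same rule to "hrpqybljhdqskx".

hspb

Rule — keep one character in every 3, starting at position 3 (positions 3rd, 6th, 9th, ...), then move the last 2 characters to the front (rotate right by 2).
On "hrpqybljhdqskx": the first step gives "pbhs", and the second then gives "hspb".
(Check on "otmnesqwhrsxf": → "mshx" → "hxms" ✓)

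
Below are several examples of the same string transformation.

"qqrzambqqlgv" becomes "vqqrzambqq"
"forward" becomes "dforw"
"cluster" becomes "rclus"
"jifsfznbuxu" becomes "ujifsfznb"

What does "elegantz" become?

zelega

The transformation: move the last character to the front, then delete the last 2 characters.
So "elegantz" becomes "zelega".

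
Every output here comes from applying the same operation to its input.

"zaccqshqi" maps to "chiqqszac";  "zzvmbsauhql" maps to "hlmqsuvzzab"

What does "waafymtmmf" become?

ffmmmtwyaa

The transformation: sort the characters into alphabetical order, then move the first 2 characters to the end (rotate left by 2).
Working it through for "waafymtmmf": intermediate "aaffmmmtwy", final "ffmmmtwyaa".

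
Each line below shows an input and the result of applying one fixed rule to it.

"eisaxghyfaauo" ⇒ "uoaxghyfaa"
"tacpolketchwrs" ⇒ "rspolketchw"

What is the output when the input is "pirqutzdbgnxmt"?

In each case the input is transformed by: delete the first 3 characters, then move the last 2 characters to the front (rotate right by 2).
Starting from "pirqutzdbgnxmt": after the first operation, "qutzdbgnxmt"; after the second, "mtqutzdbgnx".

mtqutzdbgnx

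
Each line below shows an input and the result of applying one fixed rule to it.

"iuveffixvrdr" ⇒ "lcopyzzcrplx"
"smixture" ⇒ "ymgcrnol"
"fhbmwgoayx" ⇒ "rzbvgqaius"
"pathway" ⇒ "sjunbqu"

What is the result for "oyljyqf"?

The rule is to move the last character to the front, then shift every letter 6 places backward in the alphabet (wrapping around).
Working it through for "oyljyqf": intermediate "foyljyq", final "zisfdsk".

zisfdsk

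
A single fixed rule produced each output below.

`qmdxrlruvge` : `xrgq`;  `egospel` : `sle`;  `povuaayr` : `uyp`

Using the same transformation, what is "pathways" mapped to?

The transformation: keep one character in every 3, starting at position 1 (positions 1st, 4th, 7th, ...), then move the first character to the end.
Applying that to "pathways" gives "hyp".
(Check on "egospel": → "esl" → "sle" ✓)

hyp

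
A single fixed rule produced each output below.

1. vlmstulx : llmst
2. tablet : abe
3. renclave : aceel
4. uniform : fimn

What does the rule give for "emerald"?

adee

What's happening: sort the characters into alphabetical order, then delete the last 3 characters.
For "emerald", step one produces "adeelmr"; step two turns that into "adee".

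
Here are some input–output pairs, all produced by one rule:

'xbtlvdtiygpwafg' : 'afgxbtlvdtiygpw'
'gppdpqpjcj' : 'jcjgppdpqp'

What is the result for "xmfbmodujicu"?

The pattern: move the last 3 characters to the front (rotate right by 3).
Doing the same to "xmfbmodujicu": "icuxmfbmoduj".

icuxmfbmoduj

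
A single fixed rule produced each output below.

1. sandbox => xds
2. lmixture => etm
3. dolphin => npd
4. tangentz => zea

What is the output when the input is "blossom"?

Rule — reverse the string, then keep one character in every 3, starting at position 1 (positions 1st, 4th, 7th, ...).
Working it through for "blossom": intermediate "mossolb", final "msb".

msb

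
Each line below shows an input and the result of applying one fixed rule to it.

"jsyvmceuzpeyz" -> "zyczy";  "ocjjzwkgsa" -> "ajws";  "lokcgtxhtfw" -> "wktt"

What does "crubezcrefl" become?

The pattern: move the last character to the front, then keep one character in every 3, starting at position 1 (positions 1st, 4th, 7th, ...).
Applying both steps to "crubezcrefl": "lcrubezcref", then "luze".

luze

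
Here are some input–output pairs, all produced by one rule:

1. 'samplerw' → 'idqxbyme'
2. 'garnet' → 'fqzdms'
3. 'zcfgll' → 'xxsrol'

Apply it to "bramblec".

oqxnymdn

The pattern: reverse the string, then shift every letter 12 places forward in the alphabet (wrapping around).
Working it through for "bramblec": intermediate "celbmarb", final "oqxnymdn".
(Check on "samplerw": → "wrelpmas" → "idqxbyme" ✓)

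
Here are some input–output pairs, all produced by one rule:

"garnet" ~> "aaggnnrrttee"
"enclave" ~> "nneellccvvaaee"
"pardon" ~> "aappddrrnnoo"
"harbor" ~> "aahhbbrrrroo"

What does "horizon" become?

oohhiirroozznn

Rule — swap each adjacent pair of characters (1↔2, 3↔4, ...), then double every character.
"horizon" → "ohirozn" → "oohhiirroozznn".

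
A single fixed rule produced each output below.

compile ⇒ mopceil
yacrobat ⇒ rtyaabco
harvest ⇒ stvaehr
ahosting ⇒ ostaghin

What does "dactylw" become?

Looking at the pairs, the operation is to sort the characters into alphabetical order, then move the last 3 characters to the front (rotate right by 3).
On "dactylw": the first step gives "acdltwy", and the second then gives "twyacdl".

twyacdl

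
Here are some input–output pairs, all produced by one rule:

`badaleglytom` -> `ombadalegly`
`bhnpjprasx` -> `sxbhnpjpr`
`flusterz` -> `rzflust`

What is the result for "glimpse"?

seglim

In each case the input is transformed by: move the last 2 characters to the front (rotate right by 2), then delete the last character.
Starting from "glimpse": after the first operation, "seglimp"; after the second, "seglim".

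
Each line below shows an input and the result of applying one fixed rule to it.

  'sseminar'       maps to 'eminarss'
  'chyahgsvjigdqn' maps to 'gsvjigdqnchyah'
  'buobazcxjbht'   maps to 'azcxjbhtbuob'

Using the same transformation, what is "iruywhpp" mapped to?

uywhppir

Each output is the input with this applied: move the last 2 characters to the front (rotate right by 2), then swap the front and back halves of the string.
For "iruywhpp" the result is "uywhppir".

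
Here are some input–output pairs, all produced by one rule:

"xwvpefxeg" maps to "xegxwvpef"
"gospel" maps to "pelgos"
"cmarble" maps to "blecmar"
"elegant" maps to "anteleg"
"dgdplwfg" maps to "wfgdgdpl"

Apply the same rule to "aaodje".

djeaao

Each output is the input with this applied: move the last 3 characters to the front (rotate right by 3).
On "aaodje" that produces "djeaao".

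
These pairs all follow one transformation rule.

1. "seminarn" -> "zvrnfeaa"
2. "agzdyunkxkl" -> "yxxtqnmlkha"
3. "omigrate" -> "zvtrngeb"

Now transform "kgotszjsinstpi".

In each case the input is transformed by: shift every letter 13 places forward in the alphabet (wrapping around) — i.e. ROT13, then sort the characters into reverse alphabetical order.
On "kgotszjsinstpi": the first step gives "xtbgfmwfvafgcv", and the second then gives "xwvvtmggfffcba".

xwvvtmggfffcba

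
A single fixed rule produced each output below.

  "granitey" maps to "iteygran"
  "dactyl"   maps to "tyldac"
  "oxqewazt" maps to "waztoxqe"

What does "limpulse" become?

The pattern: swap the front and back halves of the string.
Applying that to "limpulse" gives "ulselimp".

ulselimp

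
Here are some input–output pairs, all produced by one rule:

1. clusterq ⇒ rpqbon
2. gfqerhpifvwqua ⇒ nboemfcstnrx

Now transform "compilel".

The pattern: shift every letter 3 places backward in the alphabet (wrapping around), then delete the first 2 characters.
On "compilel": the first step gives "zljmfibi", and the second then gives "jmfibi".

jmfibi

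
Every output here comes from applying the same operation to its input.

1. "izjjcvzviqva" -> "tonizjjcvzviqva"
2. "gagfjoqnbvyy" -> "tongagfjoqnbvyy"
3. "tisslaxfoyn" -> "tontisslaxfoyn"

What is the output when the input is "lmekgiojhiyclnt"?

tonlmekgiojhiyclnt

What's happening: prepend "ton".
Applying that to "lmekgiojhiyclnt" gives "tonlmekgiojhiyclnt".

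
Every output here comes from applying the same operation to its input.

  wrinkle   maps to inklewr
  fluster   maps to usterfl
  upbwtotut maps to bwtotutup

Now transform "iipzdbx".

The transformation: move the first 2 characters to the end (rotate left by 2).
Doing the same to "iipzdbx": "pzdbxii".

pzdbxii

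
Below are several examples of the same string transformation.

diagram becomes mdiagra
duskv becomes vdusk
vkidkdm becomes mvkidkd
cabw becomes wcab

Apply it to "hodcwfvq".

Rule — move the last character to the front.
Applying that to "hodcwfvq" gives "qhodcwfv".

qhodcwfv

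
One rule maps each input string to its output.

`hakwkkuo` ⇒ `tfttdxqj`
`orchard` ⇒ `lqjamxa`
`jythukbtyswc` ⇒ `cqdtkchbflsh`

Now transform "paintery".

rwcnahyj

The transformation: shift every letter 9 places forward in the alphabet (wrapping around), then move the first 2 characters to the end (rotate left by 2).
Applying both steps to "paintery": "yjrwcnah", then "rwcnahyj".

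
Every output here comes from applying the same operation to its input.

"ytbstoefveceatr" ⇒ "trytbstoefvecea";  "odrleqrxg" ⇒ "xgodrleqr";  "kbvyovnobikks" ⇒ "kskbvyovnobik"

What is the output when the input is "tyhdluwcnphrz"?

What's happening: move the last 2 characters to the front (rotate right by 2).
On "tyhdluwcnphrz" that produces "rztyhdluwcnph".

rztyhdluwcnph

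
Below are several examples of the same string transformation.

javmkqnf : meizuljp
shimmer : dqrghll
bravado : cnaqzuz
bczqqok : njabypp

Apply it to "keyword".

qcjdxvn

The transformation: move the last 2 characters to the front (rotate right by 2), then shift every letter 1 place backward in the alphabet (wrapping around).
Applying that to "keyword" gives "qcjdxvn".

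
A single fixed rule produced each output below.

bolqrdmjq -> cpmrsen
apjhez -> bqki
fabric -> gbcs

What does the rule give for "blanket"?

cmbol

What's happening: delete the last 2 characters, then shift every letter 1 place forward in the alphabet (wrapping around).
Applying both steps to "blanket": "blank", then "cmbol".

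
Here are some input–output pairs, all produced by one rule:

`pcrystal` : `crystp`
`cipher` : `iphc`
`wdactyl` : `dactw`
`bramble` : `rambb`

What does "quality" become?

ualiq

What's happening: delete the last 2 characters, then move the first character to the end.
Starting from "quality": after the first operation, "quali"; after the second, "ualiq".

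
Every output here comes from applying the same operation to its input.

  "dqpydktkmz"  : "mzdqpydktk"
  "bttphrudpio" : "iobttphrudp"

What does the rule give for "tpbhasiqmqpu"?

putpbhasiqmq

Rule — move the last 2 characters to the front (rotate right by 2).
So "tpbhasiqmqpu" becomes "putpbhasiqmq".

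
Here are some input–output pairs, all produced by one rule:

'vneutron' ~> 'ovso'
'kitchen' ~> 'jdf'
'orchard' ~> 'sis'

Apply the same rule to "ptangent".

uofu

Rule — keep every other character starting from the second (positions 2nd, 4th, 6th, ...), then shift every letter 1 place forward in the alphabet (wrapping around).
Working it through for "ptangent": intermediate "tnet", final "uofu".
(Check on "kitchen": → "ice" → "jdf" ✓)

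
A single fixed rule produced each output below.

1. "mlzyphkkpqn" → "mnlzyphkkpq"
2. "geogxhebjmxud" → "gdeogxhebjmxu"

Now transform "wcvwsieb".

wbcvwsie

Each output is the input with this applied: swap the first and last characters, then move the last character to the front.
Working it through for "wcvwsieb": intermediate "bcvwsiew", final "wbcvwsie".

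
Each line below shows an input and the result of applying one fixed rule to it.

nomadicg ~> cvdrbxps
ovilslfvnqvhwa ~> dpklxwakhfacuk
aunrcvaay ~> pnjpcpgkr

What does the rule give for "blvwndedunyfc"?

Rule — take characters alternately from the front and the back (1st, last, 2nd, 2nd-last, ...), then shift every letter 11 places backward in the alphabet (wrapping around).
Starting from "blvwndedunyfc": after the first operation, "bclfvywnnudde"; after the second, "qrauknlccjsst".

qrauknlccjsst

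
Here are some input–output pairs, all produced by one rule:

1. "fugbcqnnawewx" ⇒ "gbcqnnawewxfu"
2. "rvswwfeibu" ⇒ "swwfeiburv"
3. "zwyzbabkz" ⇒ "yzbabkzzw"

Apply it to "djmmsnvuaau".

mmsnvuaaudj

The rule is to move the first 2 characters to the end (rotate left by 2).
Applying that to "djmmsnvuaau" gives "mmsnvuaaudj".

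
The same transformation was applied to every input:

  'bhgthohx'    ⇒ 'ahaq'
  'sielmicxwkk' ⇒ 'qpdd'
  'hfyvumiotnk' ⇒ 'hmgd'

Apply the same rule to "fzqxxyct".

qrvm

The pattern: shift every letter 7 places backward in the alphabet (wrapping around), then keep only the last 4 characters.
Starting from "fzqxxyct": after the first operation, "ysjqqrvm"; after the second, "qrvm".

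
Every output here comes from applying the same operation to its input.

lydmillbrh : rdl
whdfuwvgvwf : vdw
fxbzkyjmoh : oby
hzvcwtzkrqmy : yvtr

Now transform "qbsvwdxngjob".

Each output is the input with this applied: keep one character in every 3, starting at position 3 (positions 3rd, 6th, 9th, ...), then move the last character to the front.
"qbsvwdxngjob" → "sdgb" → "bsdg".

bsdg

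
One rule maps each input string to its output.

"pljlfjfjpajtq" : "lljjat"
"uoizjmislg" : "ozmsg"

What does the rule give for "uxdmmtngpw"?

xmtgw

Each output is the input with this applied: keep every other character starting from the second (positions 2nd, 4th, 6th, ...).
On "uxdmmtngpw" that produces "xmtgw".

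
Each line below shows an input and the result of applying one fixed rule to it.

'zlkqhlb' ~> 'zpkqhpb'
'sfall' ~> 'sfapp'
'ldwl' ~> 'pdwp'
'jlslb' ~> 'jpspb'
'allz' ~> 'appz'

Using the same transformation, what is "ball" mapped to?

Looking at the pairs, the operation is to replace every "l" with "p".
Applying that to "ball" gives "bapp".

bapp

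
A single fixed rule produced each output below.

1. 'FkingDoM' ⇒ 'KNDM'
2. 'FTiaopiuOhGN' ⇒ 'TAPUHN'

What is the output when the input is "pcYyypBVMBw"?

CYPVB

Looking at the pairs, the operation is to keep every other character starting from the second (positions 2nd, 4th, 6th, ...), then convert every letter to uppercase.
On "pcYyypBVMBw": the first step gives "cypVB", and the second then gives "CYPVB".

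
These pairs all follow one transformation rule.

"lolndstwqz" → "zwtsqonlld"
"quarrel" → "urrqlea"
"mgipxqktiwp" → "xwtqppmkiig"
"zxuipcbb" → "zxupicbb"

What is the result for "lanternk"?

In each case the input is transformed by: sort the characters into reverse alphabetical order.
So "lanternk" becomes "trnnlkea".

trnnlkea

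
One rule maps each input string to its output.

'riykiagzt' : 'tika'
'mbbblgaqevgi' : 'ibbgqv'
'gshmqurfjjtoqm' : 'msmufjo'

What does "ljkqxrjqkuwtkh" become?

The transformation: move the last 2 characters to the front (rotate right by 2), then keep every other character starting from the second (positions 2nd, 4th, 6th, ...).
Starting from "ljkqxrjqkuwtkh": after the first operation, "khljkqxrjqkuwt"; after the second, "hjqrqut".

hjqrqut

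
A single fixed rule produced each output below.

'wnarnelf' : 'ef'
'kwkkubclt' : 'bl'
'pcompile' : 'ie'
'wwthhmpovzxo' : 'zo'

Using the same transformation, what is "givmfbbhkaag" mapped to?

The pattern: keep every other character starting from the second (positions 2nd, 4th, 6th, ...), then keep only the last 2 characters.
Working it through for "givmfbbhkaag": intermediate "imbhag", final "ag".

ag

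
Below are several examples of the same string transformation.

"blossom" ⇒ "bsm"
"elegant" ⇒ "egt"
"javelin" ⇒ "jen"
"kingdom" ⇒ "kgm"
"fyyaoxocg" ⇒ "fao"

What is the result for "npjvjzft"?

The rule is to keep one character in every 3, starting at position 1 (positions 1st, 4th, 7th, ...).
Applying that to "npjvjzft" gives "nvf".

nvf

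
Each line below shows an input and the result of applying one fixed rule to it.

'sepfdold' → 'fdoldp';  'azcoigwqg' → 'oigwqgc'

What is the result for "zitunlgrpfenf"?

What's happening: delete the first 2 characters, then move the first character to the end.
"zitunlgrpfenf" → "tunlgrpfenf" → "unlgrpfenft".

unlgrpfenft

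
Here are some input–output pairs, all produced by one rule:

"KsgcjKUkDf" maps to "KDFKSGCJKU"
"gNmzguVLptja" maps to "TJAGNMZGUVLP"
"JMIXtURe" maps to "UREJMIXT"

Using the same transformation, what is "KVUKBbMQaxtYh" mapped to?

TYHKVUKBBMQAX

The transformation: move the last 3 characters to the front (rotate right by 3), then convert every letter to uppercase.
"KVUKBbMQaxtYh" → "tYhKVUKBbMQax" → "TYHKVUKBBMQAX".
(Check on "KsgcjKUkDf": → "kDfKsgcjKU" → "KDFKSGCJKU" ✓)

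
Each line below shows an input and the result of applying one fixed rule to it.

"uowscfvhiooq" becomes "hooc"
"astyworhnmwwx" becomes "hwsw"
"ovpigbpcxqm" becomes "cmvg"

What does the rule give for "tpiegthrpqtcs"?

rtpg

Each output is the input with this applied: keep one character in every 3, starting at position 2 (positions 2nd, 5th, 8th, ...), then swap the front and back halves of the string.
Starting from "tpiegthrpqtcs": after the first operation, "pgrt"; after the second, "rtpg".
(Check on "ovpigbpcxqm": → "vgcm" → "cmvg" ✓)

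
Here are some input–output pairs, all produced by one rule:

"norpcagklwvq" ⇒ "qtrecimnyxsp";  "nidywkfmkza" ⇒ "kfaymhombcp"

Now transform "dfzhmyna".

hbjoapcf

Each output is the input with this applied: move the first character to the end, then shift every letter 2 places forward in the alphabet (wrapping around).
Working it through for "dfzhmyna": intermediate "fzhmynad", final "hbjoapcf".
(Check on "nidywkfmkza": → "idywkfmkzan" → "kfaymhombcp" ✓)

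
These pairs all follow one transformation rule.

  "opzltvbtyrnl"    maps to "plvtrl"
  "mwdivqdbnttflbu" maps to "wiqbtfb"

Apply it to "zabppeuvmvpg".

The rule is to keep every other character starting from the second (positions 2nd, 4th, 6th, ...).
For "zabppeuvmvpg" the result is "apevvg".

apevvg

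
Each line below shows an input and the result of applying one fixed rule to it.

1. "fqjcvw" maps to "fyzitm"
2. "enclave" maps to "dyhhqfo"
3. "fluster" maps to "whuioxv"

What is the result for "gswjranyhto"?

The rule is to shift every letter 3 places forward in the alphabet (wrapping around), then move the last 3 characters to the front (rotate right by 3).
For "gswjranyhto", step one produces "jvzmudqbkwr"; step two turns that into "kwrjvzmudqb".
(Check on "fluster": → "ioxvwhu" → "whuioxv" ✓)

kwrjvzmudqb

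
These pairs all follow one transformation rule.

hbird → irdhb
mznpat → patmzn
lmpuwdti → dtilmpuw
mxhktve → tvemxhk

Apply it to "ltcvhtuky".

ukyltcvht

Rule — move the last 3 characters to the front (rotate right by 3).
"ltcvhtuky" → "ukyltcvht".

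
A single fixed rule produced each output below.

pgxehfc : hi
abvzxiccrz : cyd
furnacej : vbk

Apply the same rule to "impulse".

nm

What's happening: shift every letter 1 place forward in the alphabet (wrapping around), then keep one character in every 3, starting at position 2 (positions 2nd, 5th, 8th, ...).
Doing the same to "impulse": "nm".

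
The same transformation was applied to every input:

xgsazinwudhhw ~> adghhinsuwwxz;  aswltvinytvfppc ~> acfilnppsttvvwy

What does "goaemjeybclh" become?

The transformation: sort the characters into alphabetical order.
"goaemjeybclh" → "abceeghjlmoy".

abceeghjlmoy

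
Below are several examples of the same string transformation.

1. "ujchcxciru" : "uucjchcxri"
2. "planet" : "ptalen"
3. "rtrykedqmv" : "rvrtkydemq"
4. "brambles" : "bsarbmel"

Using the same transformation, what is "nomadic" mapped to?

ncmodai

Each output is the input with this applied: move the last character to the front, then swap each adjacent pair of characters (1↔2, 3↔4, ...).
Applying that to "nomadic" gives "ncmodai".
(Check on "planet": → "tplane" → "ptalen" ✓)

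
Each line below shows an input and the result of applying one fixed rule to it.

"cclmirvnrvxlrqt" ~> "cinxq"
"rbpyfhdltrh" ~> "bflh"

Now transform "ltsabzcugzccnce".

tbucc

Rule — keep one character in every 3, starting at position 2 (positions 2nd, 5th, 8th, ...).
Doing the same to "ltsabzcugzccnce": "tbucc".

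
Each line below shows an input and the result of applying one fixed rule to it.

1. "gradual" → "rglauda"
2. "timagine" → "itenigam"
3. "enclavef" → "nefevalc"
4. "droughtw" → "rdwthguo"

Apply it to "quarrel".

The pattern: reverse the string, then move the last 2 characters to the front (rotate right by 2).
For "quarrel", step one produces "lerrauq"; step two turns that into "uqlerra".
(Check on "gradual": → "laudarg" → "rglauda" ✓)

uqlerra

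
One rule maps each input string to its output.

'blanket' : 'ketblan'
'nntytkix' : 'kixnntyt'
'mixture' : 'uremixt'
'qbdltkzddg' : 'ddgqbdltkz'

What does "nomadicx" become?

icxnomad

What's happening: move the last 3 characters to the front (rotate right by 3).
For "nomadicx" the result is "icxnomad".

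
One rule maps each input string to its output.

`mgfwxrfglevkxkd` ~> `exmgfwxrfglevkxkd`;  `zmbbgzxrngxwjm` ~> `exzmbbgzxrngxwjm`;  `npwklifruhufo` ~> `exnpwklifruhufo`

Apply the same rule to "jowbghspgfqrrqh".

exjowbghspgfqrrqh

The rule is to prepend "ex".
Applying that to "jowbghspgfqrrqh" gives "exjowbghspgfqrrqh".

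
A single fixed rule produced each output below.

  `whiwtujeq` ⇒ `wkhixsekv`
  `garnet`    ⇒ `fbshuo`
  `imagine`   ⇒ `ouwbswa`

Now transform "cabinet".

pwbshqo

The rule is to shift every letter 12 places backward in the alphabet (wrapping around), then move the first 2 characters to the end (rotate left by 2).
For "cabinet", step one produces "qopwbsh"; step two turns that into "pwbshqo".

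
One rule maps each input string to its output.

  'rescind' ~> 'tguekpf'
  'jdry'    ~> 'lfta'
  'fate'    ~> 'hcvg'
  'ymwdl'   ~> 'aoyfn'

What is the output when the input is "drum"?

The rule is to shift every letter 2 places forward in the alphabet (wrapping around).
Applying that to "drum" gives "ftwo".

ftwo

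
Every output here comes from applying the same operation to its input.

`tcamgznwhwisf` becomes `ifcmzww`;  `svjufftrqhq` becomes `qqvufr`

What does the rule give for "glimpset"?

Looking at the pairs, the operation is to move the last 3 characters to the front (rotate right by 3), then keep every other character starting from the first (positions 1st, 3rd, 5th, ...).
Working it through for "glimpset": intermediate "setglimp", final "stlm".

stlm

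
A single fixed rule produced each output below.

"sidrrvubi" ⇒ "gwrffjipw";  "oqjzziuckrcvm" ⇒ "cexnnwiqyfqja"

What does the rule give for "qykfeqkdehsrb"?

Looking at the pairs, the operation is to shift every letter 12 places backward in the alphabet (wrapping around).
Doing the same to "qykfeqkdehsrb": "emytseyrsvgfp".

emytseyrsvgfp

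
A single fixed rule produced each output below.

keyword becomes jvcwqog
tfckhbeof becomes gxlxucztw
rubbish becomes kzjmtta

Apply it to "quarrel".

In each case the input is transformed by: shift every letter 8 places backward in the alphabet (wrapping around), then move the last 2 characters to the front (rotate right by 2).
For "quarrel", step one produces "imsjjwd"; step two turns that into "wdimsjj".

wdimsjj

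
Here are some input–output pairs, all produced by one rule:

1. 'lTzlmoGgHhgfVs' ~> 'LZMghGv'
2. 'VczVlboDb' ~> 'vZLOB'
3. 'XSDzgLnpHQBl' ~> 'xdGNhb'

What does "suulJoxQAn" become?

In each case the input is transformed by: keep every other character starting from the first (positions 1st, 3rd, 5th, ...), then flip the case of every letter.
Starting from "suulJoxQAn": after the first operation, "suJxA"; after the second, "SUjXa".
(Check on "VczVlboDb": → "Vzlob" → "vZLOB" ✓)

SUjXa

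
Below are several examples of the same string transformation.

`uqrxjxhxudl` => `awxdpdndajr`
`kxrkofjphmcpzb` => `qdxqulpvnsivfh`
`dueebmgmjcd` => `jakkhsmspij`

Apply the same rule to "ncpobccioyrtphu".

tivuhiiouexzvna

The pattern: shift every letter 6 places forward in the alphabet (wrapping around).
Doing the same to "ncpobccioyrtphu": "tivuhiiouexzvna".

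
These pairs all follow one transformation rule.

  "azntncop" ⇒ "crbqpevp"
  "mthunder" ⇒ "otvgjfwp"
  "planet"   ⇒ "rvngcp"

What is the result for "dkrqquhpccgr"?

ftmitesesrwj

The rule is to shift every letter 2 places forward in the alphabet (wrapping around), then take characters alternately from the front and the back (1st, last, 2nd, 2nd-last, ...).
On "dkrqquhpccgr": the first step gives "fmtsswjreeit", and the second then gives "ftmitesesrwj".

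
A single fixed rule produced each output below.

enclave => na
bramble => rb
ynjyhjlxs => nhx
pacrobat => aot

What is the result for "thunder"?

The pattern: keep one character in every 3, starting at position 2 (positions 2nd, 5th, 8th, ...).
So "thunder" becomes "hd".

hd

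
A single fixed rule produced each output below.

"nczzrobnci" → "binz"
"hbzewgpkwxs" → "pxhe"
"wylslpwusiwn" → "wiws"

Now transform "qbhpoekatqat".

kqqp

Each output is the input with this applied: keep one character in every 3, starting at position 1 (positions 1st, 4th, 7th, ...), then swap the front and back halves of the string.
Working it through for "qbhpoekatqat": intermediate "qpkq", final "kqqp".
(Check on "wylslpwusiwn": → "wswi" → "wiws" ✓)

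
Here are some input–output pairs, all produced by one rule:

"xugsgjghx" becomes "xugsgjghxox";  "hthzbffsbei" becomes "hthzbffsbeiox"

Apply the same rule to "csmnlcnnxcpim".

Each output is the input with this applied: append "ox".
"csmnlcnnxcpim" → "csmnlcnnxcpimox".

csmnlcnnxcpimox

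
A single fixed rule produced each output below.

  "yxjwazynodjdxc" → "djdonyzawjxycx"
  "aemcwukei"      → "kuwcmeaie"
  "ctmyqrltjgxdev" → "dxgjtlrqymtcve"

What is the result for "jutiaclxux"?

In each case the input is transformed by: move the last 2 characters to the front (rotate right by 2), then reverse the string.
On "jutiaclxux": the first step gives "uxjutiaclx", and the second then gives "xlcaitujxu".

xlcaitujxu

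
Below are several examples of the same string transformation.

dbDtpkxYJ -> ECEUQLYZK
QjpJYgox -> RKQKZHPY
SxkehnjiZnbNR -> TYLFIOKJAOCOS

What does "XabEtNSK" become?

YBCFUOTL

Rule — shift every letter 1 place forward in the alphabet (wrapping around), then convert every letter to uppercase.
Working it through for "XabEtNSK": intermediate "YbcFuOTL", final "YBCFUOTL".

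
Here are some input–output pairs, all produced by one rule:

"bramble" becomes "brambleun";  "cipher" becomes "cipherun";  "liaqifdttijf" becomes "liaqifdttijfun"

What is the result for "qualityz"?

Rule — append "un".
Doing the same to "qualityz": "qualityzun".

qualityzun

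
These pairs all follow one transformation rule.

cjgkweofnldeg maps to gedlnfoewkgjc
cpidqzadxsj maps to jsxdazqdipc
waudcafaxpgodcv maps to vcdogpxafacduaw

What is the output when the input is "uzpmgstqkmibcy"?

What's happening: reverse the string.
Applying that to "uzpmgstqkmibcy" gives "ycbimkqtsgmpzu".

ycbimkqtsgmpzu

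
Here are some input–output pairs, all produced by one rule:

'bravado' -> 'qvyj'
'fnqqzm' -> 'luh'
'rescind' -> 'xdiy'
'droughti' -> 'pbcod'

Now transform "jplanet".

vizo

What's happening: delete the first 3 characters, then shift every letter 5 places backward in the alphabet (wrapping around).
Starting from "jplanet": after the first operation, "anet"; after the second, "vizo".
(Check on "droughti": → "ughti" → "pbcod" ✓)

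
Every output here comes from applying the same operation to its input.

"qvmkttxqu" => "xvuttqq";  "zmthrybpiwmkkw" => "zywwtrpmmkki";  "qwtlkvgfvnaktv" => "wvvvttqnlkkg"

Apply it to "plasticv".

What's happening: sort the characters into reverse alphabetical order, then delete the last 2 characters.
Starting from "plasticv": after the first operation, "vtsplica"; after the second, "vtspli".

vtspli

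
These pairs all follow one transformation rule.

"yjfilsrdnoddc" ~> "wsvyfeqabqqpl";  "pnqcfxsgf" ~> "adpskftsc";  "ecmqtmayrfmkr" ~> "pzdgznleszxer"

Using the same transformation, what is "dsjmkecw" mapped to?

fwzxrpjq

The transformation: shift every letter 13 places forward in the alphabet (wrapping around) — i.e. ROT13, then move the first character to the end.
Starting from "dsjmkecw": after the first operation, "qfwzxrpj"; after the second, "fwzxrpjq".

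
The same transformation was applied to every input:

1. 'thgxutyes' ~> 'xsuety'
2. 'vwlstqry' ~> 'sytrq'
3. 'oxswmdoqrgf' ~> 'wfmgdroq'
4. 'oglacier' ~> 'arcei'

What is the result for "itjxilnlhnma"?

Rule — delete the first 3 characters, then take characters alternately from the front and the back (1st, last, 2nd, 2nd-last, ...).
Applying both steps to "itjxilnlhnma": "xilnlhnma", then "xaimlnnhl".

xaimlnnhl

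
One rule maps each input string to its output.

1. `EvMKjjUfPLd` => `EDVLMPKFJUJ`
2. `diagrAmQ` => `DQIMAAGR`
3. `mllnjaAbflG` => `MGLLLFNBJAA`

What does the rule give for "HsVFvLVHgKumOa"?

HASOVMFUVKLGVH

The transformation: take characters alternately from the front and the back (1st, last, 2nd, 2nd-last, ...), then convert every letter to uppercase.
For "HsVFvLVHgKumOa" the result is "HASOVMFUVKLGVH".
(Check on "diagrAmQ": → "dQimaAgr" → "DQIMAAGR" ✓)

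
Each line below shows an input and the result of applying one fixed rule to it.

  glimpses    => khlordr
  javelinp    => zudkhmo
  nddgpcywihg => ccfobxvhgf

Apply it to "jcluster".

Rule — shift every letter 1 place backward in the alphabet (wrapping around), then delete the first character.
So "jcluster" becomes "bktrsdq".

bktrsdq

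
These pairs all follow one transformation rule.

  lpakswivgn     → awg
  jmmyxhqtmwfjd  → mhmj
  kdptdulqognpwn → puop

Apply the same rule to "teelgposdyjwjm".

The rule is to keep one character in every 3, starting at position 3 (positions 3rd, 6th, 9th, ...).
For "teelgposdyjwjm" the result is "epdw".

epdw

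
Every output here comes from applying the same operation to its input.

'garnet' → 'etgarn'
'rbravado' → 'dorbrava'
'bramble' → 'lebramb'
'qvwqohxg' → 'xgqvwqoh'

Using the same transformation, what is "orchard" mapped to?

Looking at the pairs, the operation is to move the last 2 characters to the front (rotate right by 2).
"orchard" → "rdorcha".

rdorcha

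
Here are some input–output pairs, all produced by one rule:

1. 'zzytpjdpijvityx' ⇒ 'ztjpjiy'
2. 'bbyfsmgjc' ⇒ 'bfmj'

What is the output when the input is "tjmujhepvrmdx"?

The pattern: keep every other character starting from the second (positions 2nd, 4th, 6th, ...).
On "tjmujhepvrmdx" that produces "juhprd".

juhprd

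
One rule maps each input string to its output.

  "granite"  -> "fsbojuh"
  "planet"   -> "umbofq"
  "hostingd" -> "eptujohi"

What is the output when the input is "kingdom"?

The transformation: shift every letter 1 place forward in the alphabet (wrapping around), then swap the first and last characters.
For "kingdom" the result is "njohepl".

njohepl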